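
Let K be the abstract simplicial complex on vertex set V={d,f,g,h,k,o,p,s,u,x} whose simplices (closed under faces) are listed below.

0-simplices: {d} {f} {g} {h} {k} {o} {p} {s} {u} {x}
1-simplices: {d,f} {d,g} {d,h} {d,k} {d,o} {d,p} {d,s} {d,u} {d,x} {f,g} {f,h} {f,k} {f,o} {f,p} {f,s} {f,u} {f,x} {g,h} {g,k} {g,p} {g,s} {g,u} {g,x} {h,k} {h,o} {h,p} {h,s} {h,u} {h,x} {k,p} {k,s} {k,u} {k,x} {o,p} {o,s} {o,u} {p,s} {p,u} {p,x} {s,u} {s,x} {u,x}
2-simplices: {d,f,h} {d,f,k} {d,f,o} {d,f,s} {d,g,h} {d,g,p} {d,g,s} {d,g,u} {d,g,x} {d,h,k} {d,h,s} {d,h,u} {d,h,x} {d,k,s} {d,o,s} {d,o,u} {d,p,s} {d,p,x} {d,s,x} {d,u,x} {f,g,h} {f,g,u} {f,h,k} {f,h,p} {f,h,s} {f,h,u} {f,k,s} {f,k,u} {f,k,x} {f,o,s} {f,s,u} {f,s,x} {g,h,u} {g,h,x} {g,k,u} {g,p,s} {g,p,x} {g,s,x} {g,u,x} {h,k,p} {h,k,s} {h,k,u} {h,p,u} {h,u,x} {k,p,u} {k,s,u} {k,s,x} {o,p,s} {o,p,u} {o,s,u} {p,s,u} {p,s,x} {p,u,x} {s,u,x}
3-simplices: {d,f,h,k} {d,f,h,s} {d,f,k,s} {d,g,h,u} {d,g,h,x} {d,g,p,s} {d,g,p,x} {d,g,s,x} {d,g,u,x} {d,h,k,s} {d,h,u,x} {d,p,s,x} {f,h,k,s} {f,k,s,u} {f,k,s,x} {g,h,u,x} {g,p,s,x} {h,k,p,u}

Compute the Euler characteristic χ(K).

χ(K)=4

n_0=10 n_1=42 n_2=54 n_3=18
χ=+10−42+54−18=4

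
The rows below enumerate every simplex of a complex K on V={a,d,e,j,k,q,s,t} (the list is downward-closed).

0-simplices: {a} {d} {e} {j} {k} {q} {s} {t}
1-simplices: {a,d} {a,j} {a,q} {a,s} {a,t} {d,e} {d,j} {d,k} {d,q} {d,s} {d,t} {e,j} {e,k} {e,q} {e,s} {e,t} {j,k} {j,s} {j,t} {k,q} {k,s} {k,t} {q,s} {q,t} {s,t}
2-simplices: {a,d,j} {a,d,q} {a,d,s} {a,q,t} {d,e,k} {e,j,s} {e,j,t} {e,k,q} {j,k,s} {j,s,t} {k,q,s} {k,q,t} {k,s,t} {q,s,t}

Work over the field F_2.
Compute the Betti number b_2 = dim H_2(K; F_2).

n_0=8 n_1=25 n_2=14  [Z2]
∂1: piv[ad,aj,aq,as,at,de,dk] rk=7  ker:dj,dq,ds,dt,ej,ek,eq,es,et,jk,js,jt,kq,ks,kt,qs,qt,st
∂2: piv[adj,adq,ads,aqt,dek,ejs,ejt,ekq,jks,jst,kqs,kqt,kst] rk=13  ker:qst
b_2=(14−13)−0=1

b_2=1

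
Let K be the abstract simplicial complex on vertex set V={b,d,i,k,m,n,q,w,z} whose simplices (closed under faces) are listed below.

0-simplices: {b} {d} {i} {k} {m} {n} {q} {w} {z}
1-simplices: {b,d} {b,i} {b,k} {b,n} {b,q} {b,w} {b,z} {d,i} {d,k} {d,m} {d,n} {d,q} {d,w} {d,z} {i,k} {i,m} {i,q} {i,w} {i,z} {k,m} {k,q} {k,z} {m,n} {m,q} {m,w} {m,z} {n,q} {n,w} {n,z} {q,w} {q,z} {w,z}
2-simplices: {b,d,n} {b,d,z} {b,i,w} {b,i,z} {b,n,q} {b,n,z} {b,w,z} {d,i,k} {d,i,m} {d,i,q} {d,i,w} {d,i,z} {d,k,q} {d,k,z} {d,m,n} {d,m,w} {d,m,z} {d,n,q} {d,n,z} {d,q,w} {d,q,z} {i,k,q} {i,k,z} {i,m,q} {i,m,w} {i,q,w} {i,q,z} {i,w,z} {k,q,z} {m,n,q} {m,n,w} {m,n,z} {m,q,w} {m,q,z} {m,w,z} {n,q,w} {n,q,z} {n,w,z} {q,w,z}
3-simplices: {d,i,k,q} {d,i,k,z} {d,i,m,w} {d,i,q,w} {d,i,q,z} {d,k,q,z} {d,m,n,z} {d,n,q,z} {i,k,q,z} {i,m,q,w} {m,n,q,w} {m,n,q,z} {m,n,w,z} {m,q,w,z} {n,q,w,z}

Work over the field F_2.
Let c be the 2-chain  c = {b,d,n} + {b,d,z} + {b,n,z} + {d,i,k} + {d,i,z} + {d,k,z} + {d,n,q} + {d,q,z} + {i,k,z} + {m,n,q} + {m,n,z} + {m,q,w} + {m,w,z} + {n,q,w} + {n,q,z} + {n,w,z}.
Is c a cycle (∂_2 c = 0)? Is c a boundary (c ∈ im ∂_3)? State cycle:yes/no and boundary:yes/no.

cycle:yes boundary:no

n_0=9 n_1=32 n_2=39 n_3=15  [Z2]
∂1: piv[bd,bi,bk,bn,bq,bw,bz,dm] rk=8  ker:di,dk,dn,dq,dw,dz,ik,im,iq,iw,iz,km,kq,kz,mn,mq,mw,mz,nq,nw,nz,qw,qz,wz
∂2: piv[bdn,bdz,biw,biz,bnq,bnz,bwz,dik,dim,diq,diw,diz,dkq,dkz,dmn,dmw,dmz,dnq,dqw,dqz,imq,mnw] rk=22  ker:dnz,ikq,ikz,imw,iqw,iqz,iwz,kqz,mnq,mnz,mqw,mqz,mwz,nqw,nqz,nwz,qwz
∂3: piv[dikq,dikz,dimw,diqw,diqz,dkqz,dmnz,dnqz,imqw,mnqw,mnqz,mnwz,mqwz] rk=13  ker:ikqz,nqwz
∂2c = 0
c vs im∂3: residual ≠ 0 ⇒ not boundary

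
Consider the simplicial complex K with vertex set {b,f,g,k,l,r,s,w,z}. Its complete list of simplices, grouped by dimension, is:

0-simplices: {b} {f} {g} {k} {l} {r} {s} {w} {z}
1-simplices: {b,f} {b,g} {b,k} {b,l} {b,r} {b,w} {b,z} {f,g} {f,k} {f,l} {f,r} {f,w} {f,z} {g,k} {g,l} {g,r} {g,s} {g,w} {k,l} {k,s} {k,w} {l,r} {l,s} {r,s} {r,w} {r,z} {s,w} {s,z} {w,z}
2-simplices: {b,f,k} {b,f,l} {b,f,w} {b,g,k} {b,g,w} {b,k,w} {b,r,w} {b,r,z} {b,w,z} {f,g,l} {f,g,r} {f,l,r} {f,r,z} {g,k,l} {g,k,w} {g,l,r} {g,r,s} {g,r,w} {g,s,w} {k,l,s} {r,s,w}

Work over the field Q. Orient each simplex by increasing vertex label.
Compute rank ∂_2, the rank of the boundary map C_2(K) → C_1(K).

n_0=9 n_1=29 n_2=21  [Q]
∂1: piv[bf,bg,bk,bl,br,bw,bz,gs] rk=8  ker:fg,fk,fl,fr,fw,fz,gk,gl,gr,gw,kl,ks,kw,lr,ls,rs,rw,rz,sw,sz,wz
∂2: piv[bfk,bfl,bfw,bgk,bgw,bkw,brw,brz,bwz,fgl,fgr,flr,frz,gkl,grs,grw,gsw,kls] rk=18  ker:gkw,glr,rsw
rk∂_2=18

rank∂_2=18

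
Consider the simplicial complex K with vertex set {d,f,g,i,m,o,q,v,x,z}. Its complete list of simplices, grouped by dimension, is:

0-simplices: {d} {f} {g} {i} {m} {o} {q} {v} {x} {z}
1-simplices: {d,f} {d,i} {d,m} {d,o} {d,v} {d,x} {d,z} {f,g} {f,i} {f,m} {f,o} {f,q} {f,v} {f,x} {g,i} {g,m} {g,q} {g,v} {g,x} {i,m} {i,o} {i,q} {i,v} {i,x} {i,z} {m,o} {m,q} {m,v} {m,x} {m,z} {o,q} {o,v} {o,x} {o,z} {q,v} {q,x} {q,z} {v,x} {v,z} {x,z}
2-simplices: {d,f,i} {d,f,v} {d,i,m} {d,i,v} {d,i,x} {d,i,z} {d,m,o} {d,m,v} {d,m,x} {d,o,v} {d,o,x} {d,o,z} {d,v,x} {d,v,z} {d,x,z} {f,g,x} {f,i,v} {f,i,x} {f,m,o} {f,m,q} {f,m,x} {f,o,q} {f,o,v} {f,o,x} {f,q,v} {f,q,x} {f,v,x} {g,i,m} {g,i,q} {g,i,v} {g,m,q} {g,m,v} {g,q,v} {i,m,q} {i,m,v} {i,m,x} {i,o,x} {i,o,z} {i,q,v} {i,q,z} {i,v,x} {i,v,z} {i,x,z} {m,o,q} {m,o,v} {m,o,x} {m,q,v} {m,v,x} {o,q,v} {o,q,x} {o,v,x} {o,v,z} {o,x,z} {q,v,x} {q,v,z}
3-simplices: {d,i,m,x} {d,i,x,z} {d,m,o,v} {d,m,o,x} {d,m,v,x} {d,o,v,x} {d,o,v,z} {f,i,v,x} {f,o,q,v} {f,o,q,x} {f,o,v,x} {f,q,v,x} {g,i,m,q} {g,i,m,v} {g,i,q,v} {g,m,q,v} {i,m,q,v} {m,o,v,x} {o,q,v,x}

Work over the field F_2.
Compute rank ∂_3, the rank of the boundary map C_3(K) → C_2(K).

n_0=10 n_1=40 n_2=55 n_3=19  [Z2]
∂1: piv[df,di,dm,do,dv,dx,dz,fg,fq] rk=9  ker:fi,fm,fo,fv,fx,gi,gm,gq,gv,gx,im,io,iq,iv,ix,iz,mo,mq,mv,mx,mz,oq,ov,ox,oz,qv,qx,qz,vx,vz,xz
∂2: piv[dfi,dfv,dim,div,dix,diz,dmo,dmv,dmx,dov,dox,doz,dvx,dvz,dxz,fgx,fix,fmo,fmq,fmx,foq,fqv,fqx,gim,giq,giv,gmq,iox,iqz] rk=29  ker:fiv,fov,fox,fvx,gmv,gqv,imq,imv,imx,ioz,iqv,ivx,ivz,ixz,moq,mov,mox,mqv,mvx,oqv,oqx,ovx,ovz,oxz,qvx,qvz
∂3: piv[dimx,dixz,dmov,dmox,dmvx,dovx,dovz,fivx,foqv,foqx,fovx,fqvx,gimq,gimv,giqv,gmqv] rk=16  ker:imqv,movx,oqvx
rk∂_3=16

rank∂_3=16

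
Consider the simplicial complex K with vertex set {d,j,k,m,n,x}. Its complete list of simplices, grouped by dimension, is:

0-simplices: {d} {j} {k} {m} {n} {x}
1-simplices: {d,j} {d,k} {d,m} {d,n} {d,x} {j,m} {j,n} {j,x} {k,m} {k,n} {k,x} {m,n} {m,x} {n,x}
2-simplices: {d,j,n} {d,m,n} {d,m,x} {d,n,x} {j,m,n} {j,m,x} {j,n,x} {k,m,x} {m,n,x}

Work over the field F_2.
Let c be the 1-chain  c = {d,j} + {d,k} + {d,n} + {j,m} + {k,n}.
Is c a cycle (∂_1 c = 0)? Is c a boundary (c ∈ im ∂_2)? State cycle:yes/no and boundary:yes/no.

n_0=6 n_1=14 n_2=9  [Z2]
∂1: piv[dj,dk,dm,dn,dx] rk=5  ker:jm,jn,jx,km,kn,kx,mn,mx,nx
∂2: piv[djn,dmn,dmx,dnx,jmn,jmx,kmx] rk=7  ker:jnx,mnx
∂1c = {d} + {m}

cycle:no boundary:no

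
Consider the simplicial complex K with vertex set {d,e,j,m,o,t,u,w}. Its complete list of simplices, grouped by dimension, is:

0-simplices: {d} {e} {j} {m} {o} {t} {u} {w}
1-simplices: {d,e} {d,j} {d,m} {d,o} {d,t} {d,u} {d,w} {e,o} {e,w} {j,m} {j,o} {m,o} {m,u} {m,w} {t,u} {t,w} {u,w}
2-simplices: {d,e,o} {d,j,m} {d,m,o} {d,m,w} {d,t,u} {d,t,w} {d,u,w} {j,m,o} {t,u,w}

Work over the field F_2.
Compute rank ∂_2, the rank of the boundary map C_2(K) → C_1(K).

rank∂_2=8

n_0=8 n_1=17 n_2=9  [Z2]
∂1: piv[de,dj,dm,do,dt,du,dw] rk=7  ker:eo,ew,jm,jo,mo,mu,mw,tu,tw,uw
∂2: piv[deo,djm,dmo,dmw,dtu,dtw,duw,jmo] rk=8  ker:tuw
rk∂_2=8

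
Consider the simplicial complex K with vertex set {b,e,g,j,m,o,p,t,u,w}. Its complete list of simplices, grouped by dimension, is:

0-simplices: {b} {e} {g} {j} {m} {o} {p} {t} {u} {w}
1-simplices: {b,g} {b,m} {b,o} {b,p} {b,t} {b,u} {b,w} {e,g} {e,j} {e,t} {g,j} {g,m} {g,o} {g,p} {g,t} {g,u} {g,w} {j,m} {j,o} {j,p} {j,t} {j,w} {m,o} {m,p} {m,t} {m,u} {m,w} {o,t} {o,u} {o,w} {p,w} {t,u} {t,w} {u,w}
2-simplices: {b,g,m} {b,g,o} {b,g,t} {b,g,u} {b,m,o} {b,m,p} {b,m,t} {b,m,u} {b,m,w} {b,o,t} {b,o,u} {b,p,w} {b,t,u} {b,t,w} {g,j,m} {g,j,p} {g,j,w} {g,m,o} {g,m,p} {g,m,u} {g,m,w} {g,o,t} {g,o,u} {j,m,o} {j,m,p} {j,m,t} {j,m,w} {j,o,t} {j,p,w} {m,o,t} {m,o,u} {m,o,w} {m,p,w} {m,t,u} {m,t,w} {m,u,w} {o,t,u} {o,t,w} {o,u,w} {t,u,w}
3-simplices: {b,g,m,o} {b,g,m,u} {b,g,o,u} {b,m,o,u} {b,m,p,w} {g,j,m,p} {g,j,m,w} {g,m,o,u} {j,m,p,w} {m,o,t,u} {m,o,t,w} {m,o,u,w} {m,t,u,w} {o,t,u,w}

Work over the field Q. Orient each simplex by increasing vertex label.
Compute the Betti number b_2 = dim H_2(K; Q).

b_2=5

n_0=10 n_1=34 n_2=40 n_3=14  [Q]
∂1: piv[bg,bm,bo,bp,bt,bu,bw,eg,ej] rk=9  ker:et,gj,gm,go,gp,gt,gu,gw,jm,jo,jp,jt,jw,mo,mp,mt,mu,mw,ot,ou,ow,pw,tu,tw,uw
∂2: piv[bgm,bgo,bgt,bgu,bmo,bmp,bmt,bmu,bmw,bot,bou,bpw,btu,btw,gjm,gjp,gjw,gmp,gmw,jmo,jmt,mow,muw] rk=23  ker:gmo,gmu,got,gou,jmp,jmw,jot,jpw,mot,mou,mpw,mtu,mtw,otu,otw,ouw,tuw
∂3: piv[bgmo,bgmu,bgou,bmou,bmpw,gjmp,gjmw,jmpw,motu,motw,mouw,mtuw] rk=12  ker:gmou,otuw
b_2=(40−23)−12=5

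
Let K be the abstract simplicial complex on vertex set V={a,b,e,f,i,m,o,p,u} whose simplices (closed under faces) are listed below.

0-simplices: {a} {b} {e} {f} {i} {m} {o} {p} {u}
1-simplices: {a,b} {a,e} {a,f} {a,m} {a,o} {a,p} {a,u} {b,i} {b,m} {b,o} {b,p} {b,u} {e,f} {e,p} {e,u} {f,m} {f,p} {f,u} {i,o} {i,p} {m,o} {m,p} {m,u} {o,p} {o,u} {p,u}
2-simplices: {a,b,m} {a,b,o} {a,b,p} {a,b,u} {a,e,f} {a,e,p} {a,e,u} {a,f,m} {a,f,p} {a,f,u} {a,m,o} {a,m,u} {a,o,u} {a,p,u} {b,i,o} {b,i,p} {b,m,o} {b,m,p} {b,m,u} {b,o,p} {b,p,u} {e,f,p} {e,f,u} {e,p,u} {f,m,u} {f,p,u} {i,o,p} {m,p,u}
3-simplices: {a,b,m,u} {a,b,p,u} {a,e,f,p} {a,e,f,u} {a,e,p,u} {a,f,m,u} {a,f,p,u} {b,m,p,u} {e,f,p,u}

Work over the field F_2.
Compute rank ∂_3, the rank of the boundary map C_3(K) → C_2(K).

n_0=9 n_1=26 n_2=28 n_3=9  [Z2]
∂1: piv[ab,ae,af,am,ao,ap,au,bi] rk=8  ker:bm,bo,bp,bu,ef,ep,eu,fm,fp,fu,io,ip,mo,mp,mu,op,ou,pu
∂2: piv[abm,abo,abp,abu,aef,aep,aeu,afm,afp,afu,amo,amu,aou,apu,bio,bip,bmp,bop] rk=18  ker:bmo,bmu,bpu,efp,efu,epu,fmu,fpu,iop,mpu
∂3: piv[abmu,abpu,aefp,aefu,aepu,afmu,afpu,bmpu] rk=8  ker:efpu
rk∂_3=8

rank∂_3=8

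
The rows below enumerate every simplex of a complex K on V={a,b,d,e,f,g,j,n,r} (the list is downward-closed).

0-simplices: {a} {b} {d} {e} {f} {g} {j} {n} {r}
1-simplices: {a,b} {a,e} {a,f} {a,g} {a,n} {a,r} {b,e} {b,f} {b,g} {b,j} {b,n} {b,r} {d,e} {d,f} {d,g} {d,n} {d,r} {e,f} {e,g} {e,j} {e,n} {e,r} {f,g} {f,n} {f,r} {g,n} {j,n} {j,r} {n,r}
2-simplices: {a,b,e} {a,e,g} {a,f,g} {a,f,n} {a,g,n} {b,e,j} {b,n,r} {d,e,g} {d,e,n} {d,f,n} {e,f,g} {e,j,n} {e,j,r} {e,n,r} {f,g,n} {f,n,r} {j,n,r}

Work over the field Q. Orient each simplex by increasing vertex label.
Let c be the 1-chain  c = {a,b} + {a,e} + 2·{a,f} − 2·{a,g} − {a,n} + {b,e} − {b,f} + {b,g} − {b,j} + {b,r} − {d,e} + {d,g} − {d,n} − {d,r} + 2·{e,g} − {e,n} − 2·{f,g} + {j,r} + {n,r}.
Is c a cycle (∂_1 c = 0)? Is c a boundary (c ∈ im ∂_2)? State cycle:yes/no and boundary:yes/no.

cycle:no boundary:no

n_0=9 n_1=29 n_2=17  [Q]
∂1: piv[ab,ae,af,ag,an,ar,bj,de] rk=8  ker:be,bf,bg,bn,br,df,dg,dn,dr,ef,eg,ej,en,er,fg,fn,fr,gn,jn,jr,nr
∂2: piv[abe,aeg,afg,afn,agn,bej,bnr,deg,den,dfn,efg,ejn,ejr,enr,fnr] rk=15  ker:fgn,jnr
∂1c = −{a} + 2·{d} + 3·{f} − 2·{j} − 4·{n} + 2·{r}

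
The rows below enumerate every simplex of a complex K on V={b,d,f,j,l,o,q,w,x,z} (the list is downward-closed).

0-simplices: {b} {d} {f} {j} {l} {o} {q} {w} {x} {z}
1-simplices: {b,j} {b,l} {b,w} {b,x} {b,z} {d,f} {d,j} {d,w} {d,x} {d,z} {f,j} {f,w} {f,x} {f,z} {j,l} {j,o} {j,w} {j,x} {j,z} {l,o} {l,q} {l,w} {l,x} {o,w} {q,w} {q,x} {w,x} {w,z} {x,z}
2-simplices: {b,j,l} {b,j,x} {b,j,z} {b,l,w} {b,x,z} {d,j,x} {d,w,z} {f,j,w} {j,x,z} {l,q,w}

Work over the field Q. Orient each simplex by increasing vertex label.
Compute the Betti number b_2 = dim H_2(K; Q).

b_2=1

n_0=10 n_1=29 n_2=10  [Q]
∂1: piv[bj,bl,bw,bx,bz,df,dj,jo,lq] rk=9  ker:dw,dx,dz,fj,fw,fx,fz,jl,jw,jx,jz,lo,lw,lx,ow,qw,qx,wx,wz,xz
∂2: piv[bjl,bjx,bjz,blw,bxz,djx,dwz,fjw,lqw] rk=9  ker:jxz
b_2=(10−9)−0=1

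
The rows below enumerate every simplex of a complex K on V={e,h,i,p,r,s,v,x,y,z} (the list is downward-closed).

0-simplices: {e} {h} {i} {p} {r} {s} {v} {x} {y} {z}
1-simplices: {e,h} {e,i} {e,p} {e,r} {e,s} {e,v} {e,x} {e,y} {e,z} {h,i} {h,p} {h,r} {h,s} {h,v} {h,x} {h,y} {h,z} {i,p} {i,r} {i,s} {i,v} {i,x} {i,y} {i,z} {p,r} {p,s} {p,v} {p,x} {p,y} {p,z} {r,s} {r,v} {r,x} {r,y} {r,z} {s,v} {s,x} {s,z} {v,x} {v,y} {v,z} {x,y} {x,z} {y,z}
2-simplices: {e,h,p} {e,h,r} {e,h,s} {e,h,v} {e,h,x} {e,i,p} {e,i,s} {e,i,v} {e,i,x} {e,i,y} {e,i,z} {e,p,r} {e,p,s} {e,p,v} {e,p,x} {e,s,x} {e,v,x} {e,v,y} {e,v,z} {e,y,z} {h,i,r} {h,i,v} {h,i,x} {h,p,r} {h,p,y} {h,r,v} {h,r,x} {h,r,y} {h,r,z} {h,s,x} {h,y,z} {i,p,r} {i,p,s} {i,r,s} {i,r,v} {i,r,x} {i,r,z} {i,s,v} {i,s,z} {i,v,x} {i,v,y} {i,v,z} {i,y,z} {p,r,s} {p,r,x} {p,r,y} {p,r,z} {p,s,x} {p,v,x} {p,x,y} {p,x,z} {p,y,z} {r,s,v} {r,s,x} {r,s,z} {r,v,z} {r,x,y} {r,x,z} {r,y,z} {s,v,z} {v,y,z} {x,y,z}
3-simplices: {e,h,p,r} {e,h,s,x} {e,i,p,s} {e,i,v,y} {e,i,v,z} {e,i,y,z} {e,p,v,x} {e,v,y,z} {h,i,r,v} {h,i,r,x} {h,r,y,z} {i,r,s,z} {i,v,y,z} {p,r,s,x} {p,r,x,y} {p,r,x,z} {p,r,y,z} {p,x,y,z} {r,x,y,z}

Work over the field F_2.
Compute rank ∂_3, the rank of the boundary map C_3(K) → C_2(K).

n_0=10 n_1=44 n_2=62 n_3=19  [Z2]
∂1: piv[eh,ei,ep,er,es,ev,ex,ey,ez] rk=9  ker:hi,hp,hr,hs,hv,hx,hy,hz,ip,ir,is,iv,ix,iy,iz,pr,ps,pv,px,py,pz,rs,rv,rx,ry,rz,sv,sx,sz,vx,vy,vz,xy,xz,yz
∂2: piv[ehp,ehr,ehs,ehv,ehx,eip,eis,eiv,eix,eiy,eiz,epr,eps,epv,epx,esx,evx,evy,evz,eyz,hir,hiv,hpy,hrv,hrx,hry,hrz,hyz,irs,irz,isv,isz,prz,pxy,pxz] rk=35  ker:hix,hpr,hsx,ipr,ips,irv,irx,ivx,ivy,ivz,iyz,prs,prx,pry,psx,pvx,pyz,rsv,rsx,rsz,rvz,rxy,rxz,ryz,svz,vyz,xyz
∂3: piv[ehpr,ehsx,eips,eivy,eivz,eiyz,epvx,evyz,hirv,hirx,hryz,irsz,prsx,prxy,prxz,pryz,pxyz] rk=17  ker:ivyz,rxyz
rk∂_3=17

rank∂_3=17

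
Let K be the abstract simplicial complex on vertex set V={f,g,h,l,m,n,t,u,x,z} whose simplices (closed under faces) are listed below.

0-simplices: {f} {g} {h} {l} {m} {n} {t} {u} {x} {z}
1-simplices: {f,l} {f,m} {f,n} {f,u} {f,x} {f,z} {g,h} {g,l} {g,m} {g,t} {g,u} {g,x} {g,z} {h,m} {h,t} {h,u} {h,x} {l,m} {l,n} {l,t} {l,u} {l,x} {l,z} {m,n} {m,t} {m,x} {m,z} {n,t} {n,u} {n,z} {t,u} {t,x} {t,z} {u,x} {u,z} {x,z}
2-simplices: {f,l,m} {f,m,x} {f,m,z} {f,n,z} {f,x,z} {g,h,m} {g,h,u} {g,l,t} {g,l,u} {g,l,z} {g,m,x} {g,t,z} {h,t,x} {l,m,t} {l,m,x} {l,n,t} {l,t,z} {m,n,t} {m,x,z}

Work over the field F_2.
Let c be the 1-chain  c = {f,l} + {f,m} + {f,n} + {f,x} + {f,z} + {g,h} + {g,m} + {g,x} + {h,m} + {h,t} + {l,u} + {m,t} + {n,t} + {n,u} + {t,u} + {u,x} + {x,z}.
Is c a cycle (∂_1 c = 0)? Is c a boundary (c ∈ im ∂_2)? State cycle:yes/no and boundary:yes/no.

n_0=10 n_1=36 n_2=19  [Z2]
∂1: piv[fl,fm,fn,fu,fx,fz,gh,gl,gt] rk=9  ker:gm,gu,gx,gz,hm,ht,hu,hx,lm,ln,lt,lu,lx,lz,mn,mt,mx,mz,nt,nu,nz,tu,tx,tz,ux,uz,xz
∂2: piv[flm,fmx,fmz,fnz,fxz,ghm,ghu,glt,glu,glz,gmx,gtz,htx,lmt,lmx,lnt,mnt] rk=17  ker:ltz,mxz
∂1c = {f} + {g} + {h} + {n}

cycle:no boundary:no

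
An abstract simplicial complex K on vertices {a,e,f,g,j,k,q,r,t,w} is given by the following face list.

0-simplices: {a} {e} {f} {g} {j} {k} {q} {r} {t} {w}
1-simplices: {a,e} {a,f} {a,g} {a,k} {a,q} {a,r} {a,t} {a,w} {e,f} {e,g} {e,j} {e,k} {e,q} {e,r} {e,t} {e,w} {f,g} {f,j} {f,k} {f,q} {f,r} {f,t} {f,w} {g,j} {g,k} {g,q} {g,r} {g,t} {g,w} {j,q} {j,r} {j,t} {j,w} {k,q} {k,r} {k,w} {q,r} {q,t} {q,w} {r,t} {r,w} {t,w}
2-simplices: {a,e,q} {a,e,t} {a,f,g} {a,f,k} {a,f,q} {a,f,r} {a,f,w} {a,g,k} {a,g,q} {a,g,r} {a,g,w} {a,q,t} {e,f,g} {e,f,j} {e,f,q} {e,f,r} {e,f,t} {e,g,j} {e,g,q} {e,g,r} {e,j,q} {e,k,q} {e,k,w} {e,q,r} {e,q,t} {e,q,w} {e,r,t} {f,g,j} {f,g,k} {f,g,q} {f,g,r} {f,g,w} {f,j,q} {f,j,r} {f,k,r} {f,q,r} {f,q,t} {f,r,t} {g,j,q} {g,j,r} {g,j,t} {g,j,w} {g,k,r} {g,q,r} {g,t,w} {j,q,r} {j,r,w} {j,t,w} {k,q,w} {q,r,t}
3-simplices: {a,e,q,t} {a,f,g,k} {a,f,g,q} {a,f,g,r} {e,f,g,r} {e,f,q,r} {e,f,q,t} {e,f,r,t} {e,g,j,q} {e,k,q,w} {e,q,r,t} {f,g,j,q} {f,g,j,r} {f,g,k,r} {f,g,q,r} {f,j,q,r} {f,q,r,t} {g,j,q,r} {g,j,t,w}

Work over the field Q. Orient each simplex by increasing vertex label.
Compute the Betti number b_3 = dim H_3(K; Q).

b_3=2

n_0=10 n_1=42 n_2=50 n_3=19  [Q]
∂1: piv[ae,af,ag,ak,aq,ar,at,aw,ej] rk=9  ker:ef,eg,ek,eq,er,et,ew,fg,fj,fk,fq,fr,ft,fw,gj,gk,gq,gr,gt,gw,jq,jr,jt,jw,kq,kr,kw,qr,qt,qw,rt,rw,tw
∂2: piv[aeq,aet,afg,afk,afq,afr,afw,agk,agq,agr,agw,aqt,efg,efj,efq,efr,eft,egj,ejq,ekq,ekw,eqr,eqw,ert,fjr,fkr,gjt,gjw,gtw,jrw] rk=30  ker:egq,egr,eqt,fgj,fgk,fgq,fgr,fgw,fjq,fqr,fqt,frt,gjq,gjr,gkr,gqr,jqr,jtw,kqw,qrt
∂3: piv[aeqt,afgk,afgq,afgr,efgr,efqr,efqt,efrt,egjq,ekqw,eqrt,fgjq,fgjr,fgkr,fgqr,fjqr,gjtw] rk=17  ker:fqrt,gjqr
b_3=(19−17)−0=2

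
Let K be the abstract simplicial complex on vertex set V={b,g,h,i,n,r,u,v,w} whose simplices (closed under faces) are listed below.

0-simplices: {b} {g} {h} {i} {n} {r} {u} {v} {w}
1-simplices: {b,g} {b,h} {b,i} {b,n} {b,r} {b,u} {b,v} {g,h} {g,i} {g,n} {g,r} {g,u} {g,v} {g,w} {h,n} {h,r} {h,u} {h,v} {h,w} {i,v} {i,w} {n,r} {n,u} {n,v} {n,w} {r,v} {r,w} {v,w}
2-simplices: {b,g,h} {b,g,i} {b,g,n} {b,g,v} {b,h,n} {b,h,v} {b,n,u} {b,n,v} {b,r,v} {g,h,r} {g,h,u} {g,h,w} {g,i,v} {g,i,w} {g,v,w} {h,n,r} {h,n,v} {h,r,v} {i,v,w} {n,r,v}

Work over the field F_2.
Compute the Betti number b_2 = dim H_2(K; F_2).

b_2=3

n_0=9 n_1=28 n_2=20  [Z2]
∂1: piv[bg,bh,bi,bn,br,bu,bv,gw] rk=8  ker:gh,gi,gn,gr,gu,gv,hn,hr,hu,hv,hw,iv,iw,nr,nu,nv,nw,rv,rw,vw
∂2: piv[bgh,bgi,bgn,bgv,bhn,bhv,bnu,bnv,brv,ghr,ghu,ghw,giv,giw,gvw,hnr,hrv] rk=17  ker:hnv,ivw,nrv
b_2=(20−17)−0=3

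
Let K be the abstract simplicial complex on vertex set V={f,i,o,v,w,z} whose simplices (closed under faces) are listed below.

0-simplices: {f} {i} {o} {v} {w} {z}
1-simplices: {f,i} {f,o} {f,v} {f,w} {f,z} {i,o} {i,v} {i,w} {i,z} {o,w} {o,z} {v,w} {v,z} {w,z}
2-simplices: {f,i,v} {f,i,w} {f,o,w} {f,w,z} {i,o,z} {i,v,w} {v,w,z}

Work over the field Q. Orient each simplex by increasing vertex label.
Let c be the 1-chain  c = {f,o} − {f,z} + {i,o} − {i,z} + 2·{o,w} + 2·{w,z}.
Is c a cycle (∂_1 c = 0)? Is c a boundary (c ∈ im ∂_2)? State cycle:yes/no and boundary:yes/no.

cycle:yes boundary:no

n_0=6 n_1=14 n_2=7  [Q]
∂1: piv[fi,fo,fv,fw,fz] rk=5  ker:io,iv,iw,iz,ow,oz,vw,vz,wz
∂2: piv[fiv,fiw,fow,fwz,ioz,ivw,vwz] rk=7
∂1c = 0
c vs im∂2: residual ≠ 0 ⇒ not boundary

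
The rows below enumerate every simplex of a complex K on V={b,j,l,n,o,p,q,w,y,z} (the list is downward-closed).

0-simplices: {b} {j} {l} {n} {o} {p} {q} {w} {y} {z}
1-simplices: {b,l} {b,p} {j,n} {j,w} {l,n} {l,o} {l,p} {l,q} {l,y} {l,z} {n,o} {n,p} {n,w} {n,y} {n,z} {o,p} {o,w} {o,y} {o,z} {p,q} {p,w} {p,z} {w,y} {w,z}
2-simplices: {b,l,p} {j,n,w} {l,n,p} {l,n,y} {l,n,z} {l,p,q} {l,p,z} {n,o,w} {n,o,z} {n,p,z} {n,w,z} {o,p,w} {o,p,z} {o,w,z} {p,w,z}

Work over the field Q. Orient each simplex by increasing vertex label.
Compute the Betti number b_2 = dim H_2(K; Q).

n_0=10 n_1=24 n_2=15  [Q]
∂1: piv[bl,bp,jn,jw,ln,lo,lq,ly,lz] rk=9  ker:lp,no,np,nw,ny,nz,op,ow,oy,oz,pq,pw,pz,wy,wz
∂2: piv[blp,jnw,lnp,lny,lnz,lpq,lpz,now,noz,nwz,opw,opz] rk=12  ker:npz,owz,pwz
b_2=(15−12)−0=3

b_2=3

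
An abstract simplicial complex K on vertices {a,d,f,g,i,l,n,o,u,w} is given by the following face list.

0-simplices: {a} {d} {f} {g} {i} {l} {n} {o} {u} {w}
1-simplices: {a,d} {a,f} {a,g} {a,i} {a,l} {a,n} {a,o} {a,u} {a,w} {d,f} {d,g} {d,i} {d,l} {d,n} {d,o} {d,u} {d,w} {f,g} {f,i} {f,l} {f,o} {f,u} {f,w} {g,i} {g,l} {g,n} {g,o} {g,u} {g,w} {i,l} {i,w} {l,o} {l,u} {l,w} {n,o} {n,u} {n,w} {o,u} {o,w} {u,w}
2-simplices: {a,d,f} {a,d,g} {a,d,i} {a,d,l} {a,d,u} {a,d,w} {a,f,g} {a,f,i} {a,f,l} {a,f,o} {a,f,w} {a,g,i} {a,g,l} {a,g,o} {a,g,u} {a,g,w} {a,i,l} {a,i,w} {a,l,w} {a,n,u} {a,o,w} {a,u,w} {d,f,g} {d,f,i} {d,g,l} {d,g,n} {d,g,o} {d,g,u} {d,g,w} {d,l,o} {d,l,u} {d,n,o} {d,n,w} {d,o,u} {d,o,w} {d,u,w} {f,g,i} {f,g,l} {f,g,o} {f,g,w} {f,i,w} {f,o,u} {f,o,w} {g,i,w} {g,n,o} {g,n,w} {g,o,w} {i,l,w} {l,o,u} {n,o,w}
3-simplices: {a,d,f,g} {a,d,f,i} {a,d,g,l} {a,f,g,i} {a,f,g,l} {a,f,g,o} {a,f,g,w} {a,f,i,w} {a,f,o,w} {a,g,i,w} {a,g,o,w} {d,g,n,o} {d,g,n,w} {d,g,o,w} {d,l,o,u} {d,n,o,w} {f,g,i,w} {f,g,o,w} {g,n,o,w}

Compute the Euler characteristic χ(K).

n_0=10 n_1=40 n_2=50 n_3=19
χ=+10−40+50−19=1

χ(K)=1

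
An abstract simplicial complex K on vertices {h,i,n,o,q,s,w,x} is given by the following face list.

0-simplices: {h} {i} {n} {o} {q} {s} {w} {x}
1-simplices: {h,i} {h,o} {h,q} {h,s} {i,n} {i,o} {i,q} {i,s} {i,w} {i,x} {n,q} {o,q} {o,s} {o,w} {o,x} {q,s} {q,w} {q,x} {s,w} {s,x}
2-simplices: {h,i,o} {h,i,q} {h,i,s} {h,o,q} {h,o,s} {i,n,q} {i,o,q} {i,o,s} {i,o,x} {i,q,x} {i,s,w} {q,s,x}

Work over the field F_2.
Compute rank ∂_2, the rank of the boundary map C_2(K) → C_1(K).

rank∂_2=10

n_0=8 n_1=20 n_2=12  [Z2]
∂1: piv[hi,ho,hq,hs,in,iw,ix] rk=7  ker:io,iq,is,nq,oq,os,ow,ox,qs,qw,qx,sw,sx
∂2: piv[hio,hiq,his,hoq,hos,inq,iox,iqx,isw,qsx] rk=10  ker:ioq,ios
rk∂_2=10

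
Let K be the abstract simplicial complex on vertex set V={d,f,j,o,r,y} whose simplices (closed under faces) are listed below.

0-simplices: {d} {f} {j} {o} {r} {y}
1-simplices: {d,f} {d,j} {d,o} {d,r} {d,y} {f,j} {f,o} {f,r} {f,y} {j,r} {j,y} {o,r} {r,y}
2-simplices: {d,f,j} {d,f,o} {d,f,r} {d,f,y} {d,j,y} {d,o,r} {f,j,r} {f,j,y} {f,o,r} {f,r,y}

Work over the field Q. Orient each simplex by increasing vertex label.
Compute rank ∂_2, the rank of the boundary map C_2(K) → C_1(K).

n_0=6 n_1=13 n_2=10  [Q]
∂1: piv[df,dj,do,dr,dy] rk=5  ker:fj,fo,fr,fy,jr,jy,or,ry
∂2: piv[dfj,dfo,dfr,dfy,djy,dor,fjr,fry] rk=8  ker:fjy,for
rk∂_2=8

rank∂_2=8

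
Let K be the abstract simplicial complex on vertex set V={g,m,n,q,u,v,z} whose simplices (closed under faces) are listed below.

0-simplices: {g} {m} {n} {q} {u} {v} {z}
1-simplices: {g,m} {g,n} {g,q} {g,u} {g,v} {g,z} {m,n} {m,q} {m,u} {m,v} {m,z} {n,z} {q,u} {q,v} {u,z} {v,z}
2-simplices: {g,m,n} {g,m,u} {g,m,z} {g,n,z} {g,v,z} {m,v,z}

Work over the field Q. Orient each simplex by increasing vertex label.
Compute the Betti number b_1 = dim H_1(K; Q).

b_1=4

n_0=7 n_1=16 n_2=6  [Q]
∂1: piv[gm,gn,gq,gu,gv,gz] rk=6  ker:mn,mq,mu,mv,mz,nz,qu,qv,uz,vz
∂2: piv[gmn,gmu,gmz,gnz,gvz,mvz] rk=6
b_1=(16−6)−6=4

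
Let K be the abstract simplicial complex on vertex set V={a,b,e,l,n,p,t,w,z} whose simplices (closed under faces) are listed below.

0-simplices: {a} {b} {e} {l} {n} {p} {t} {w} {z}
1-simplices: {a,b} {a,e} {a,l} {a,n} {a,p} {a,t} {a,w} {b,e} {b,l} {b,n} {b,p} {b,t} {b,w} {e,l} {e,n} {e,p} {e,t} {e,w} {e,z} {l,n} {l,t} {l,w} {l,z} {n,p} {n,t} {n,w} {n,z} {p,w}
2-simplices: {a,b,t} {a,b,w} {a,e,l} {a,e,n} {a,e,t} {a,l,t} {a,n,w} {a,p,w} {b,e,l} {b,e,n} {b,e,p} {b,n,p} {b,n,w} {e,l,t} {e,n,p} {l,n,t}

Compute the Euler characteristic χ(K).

n_0=9 n_1=28 n_2=16
χ=+9−28+16=-3

χ(K)=-3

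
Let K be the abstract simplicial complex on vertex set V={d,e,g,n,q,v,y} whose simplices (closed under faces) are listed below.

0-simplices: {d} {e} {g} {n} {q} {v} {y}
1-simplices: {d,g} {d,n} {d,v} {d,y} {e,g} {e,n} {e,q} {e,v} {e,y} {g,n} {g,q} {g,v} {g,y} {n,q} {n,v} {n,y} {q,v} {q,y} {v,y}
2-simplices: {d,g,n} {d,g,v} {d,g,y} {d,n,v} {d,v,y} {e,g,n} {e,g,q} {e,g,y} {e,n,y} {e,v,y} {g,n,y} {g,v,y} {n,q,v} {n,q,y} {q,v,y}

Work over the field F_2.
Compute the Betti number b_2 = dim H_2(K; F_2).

n_0=7 n_1=19 n_2=15  [Z2]
∂1: piv[dg,dn,dv,dy,eg,eq] rk=6  ker:en,ev,ey,gn,gq,gv,gy,nq,nv,ny,qv,qy,vy
∂2: piv[dgn,dgv,dgy,dnv,dvy,egn,egq,egy,eny,evy,nqv,nqy] rk=12  ker:gny,gvy,qvy
b_2=(15−12)−0=3

b_2=3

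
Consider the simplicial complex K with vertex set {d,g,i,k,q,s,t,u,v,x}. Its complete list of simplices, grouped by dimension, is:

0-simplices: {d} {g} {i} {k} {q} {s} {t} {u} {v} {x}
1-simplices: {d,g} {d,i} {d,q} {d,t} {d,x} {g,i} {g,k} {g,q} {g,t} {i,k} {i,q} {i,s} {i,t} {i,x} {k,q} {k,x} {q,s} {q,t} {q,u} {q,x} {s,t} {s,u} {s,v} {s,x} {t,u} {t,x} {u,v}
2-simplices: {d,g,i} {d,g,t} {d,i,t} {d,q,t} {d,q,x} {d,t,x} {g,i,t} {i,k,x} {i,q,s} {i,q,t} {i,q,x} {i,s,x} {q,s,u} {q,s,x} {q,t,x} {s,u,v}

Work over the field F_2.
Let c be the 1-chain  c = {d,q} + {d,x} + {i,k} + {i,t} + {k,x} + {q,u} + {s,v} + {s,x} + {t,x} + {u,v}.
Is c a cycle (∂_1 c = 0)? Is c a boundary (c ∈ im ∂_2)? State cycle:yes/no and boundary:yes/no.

cycle:yes boundary:yes

n_0=10 n_1=27 n_2=16  [Z2]
∂1: piv[dg,di,dq,dt,dx,gk,is,qu,sv] rk=9  ker:gi,gq,gt,ik,iq,it,ix,kq,kx,qs,qt,qx,st,su,sx,tu,tx,uv
∂2: piv[dgi,dgt,dit,dqt,dqx,dtx,ikx,iqs,iqt,iqx,isx,qsu,suv] rk=13  ker:git,qsx,qtx
∂1c = 0
c vs im∂2: reduces to 0 ⇒ boundary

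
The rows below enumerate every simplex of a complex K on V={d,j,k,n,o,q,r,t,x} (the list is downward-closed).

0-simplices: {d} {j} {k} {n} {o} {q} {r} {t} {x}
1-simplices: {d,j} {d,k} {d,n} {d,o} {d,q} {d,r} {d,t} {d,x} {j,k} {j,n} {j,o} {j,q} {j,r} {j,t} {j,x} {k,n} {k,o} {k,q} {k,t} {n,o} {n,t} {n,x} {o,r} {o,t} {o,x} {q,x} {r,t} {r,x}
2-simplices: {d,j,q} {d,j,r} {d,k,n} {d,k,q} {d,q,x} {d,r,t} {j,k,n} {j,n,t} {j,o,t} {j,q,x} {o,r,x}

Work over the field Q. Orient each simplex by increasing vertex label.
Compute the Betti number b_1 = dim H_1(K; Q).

n_0=9 n_1=28 n_2=11  [Q]
∂1: piv[dj,dk,dn,do,dq,dr,dt,dx] rk=8  ker:jk,jn,jo,jq,jr,jt,jx,kn,ko,kq,kt,no,nt,nx,or,ot,ox,qx,rt,rx
∂2: piv[djq,djr,dkn,dkq,dqx,drt,jkn,jnt,jot,jqx,orx] rk=11
b_1=(28−8)−11=9

b_1=9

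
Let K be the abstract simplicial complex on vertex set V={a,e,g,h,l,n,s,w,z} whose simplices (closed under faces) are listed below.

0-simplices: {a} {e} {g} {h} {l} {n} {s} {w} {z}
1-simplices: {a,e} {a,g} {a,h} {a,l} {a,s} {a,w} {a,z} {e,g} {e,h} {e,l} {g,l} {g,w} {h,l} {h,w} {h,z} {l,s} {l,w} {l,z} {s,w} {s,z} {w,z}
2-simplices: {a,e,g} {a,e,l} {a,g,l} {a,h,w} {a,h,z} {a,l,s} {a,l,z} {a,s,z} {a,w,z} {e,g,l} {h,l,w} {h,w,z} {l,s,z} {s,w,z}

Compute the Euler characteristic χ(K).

n_0=9 n_1=21 n_2=14
χ=+9−21+14=2

χ(K)=2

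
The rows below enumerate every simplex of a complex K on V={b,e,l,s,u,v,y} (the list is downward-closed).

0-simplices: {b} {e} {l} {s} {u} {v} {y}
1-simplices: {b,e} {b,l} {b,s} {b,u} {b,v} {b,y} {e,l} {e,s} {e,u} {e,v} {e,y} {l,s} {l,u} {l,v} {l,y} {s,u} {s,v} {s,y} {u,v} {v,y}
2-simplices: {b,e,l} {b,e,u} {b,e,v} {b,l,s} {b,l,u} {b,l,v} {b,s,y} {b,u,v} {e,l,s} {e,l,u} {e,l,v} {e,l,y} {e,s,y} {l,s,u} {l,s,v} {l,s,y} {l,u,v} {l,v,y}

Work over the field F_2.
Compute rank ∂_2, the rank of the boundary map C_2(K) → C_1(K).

n_0=7 n_1=20 n_2=18  [Z2]
∂1: piv[be,bl,bs,bu,bv,by] rk=6  ker:el,es,eu,ev,ey,ls,lu,lv,ly,su,sv,sy,uv,vy
∂2: piv[bel,beu,bev,bls,blu,blv,bsy,buv,els,ely,esy,lsu,lsv,lvy] rk=14  ker:elu,elv,lsy,luv
rk∂_2=14

rank∂_2=14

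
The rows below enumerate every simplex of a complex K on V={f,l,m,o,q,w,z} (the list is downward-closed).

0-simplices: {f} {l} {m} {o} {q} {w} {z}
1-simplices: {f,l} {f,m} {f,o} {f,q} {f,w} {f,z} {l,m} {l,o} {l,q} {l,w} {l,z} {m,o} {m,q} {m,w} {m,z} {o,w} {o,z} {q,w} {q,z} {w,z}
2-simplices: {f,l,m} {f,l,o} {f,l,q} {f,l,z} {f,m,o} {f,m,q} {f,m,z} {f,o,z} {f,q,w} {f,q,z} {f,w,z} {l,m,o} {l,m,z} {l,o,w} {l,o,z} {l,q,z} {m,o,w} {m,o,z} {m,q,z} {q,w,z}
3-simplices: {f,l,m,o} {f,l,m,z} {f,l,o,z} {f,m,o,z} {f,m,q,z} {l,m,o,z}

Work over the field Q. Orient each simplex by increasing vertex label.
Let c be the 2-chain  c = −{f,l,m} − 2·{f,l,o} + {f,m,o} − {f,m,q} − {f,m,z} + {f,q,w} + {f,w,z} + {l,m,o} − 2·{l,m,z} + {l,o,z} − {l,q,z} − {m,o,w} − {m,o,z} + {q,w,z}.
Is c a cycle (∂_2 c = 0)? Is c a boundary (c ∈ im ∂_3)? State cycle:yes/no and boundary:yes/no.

cycle:no boundary:no

n_0=7 n_1=20 n_2=20 n_3=6  [Q]
∂1: piv[fl,fm,fo,fq,fw,fz] rk=6  ker:lm,lo,lq,lw,lz,mo,mq,mw,mz,ow,oz,qw,qz,wz
∂2: piv[flm,flo,flq,flz,fmo,fmq,fmz,foz,fqw,fqz,fwz,low,mow] rk=13  ker:lmo,lmz,loz,lqz,moz,mqz,qwz
∂3: piv[flmo,flmz,floz,fmoz,fmqz] rk=5  ker:lmoz
∂2c = −3·{f,l} + {f,o} + 2·{f,q} − 2·{l,m} − 2·{l,o} − {l,q} + 2·{l,z} − {m,q} + {m,w} − 2·{m,z} − {o,w} + 2·{q,w} − 2·{q,z} + 2·{w,z}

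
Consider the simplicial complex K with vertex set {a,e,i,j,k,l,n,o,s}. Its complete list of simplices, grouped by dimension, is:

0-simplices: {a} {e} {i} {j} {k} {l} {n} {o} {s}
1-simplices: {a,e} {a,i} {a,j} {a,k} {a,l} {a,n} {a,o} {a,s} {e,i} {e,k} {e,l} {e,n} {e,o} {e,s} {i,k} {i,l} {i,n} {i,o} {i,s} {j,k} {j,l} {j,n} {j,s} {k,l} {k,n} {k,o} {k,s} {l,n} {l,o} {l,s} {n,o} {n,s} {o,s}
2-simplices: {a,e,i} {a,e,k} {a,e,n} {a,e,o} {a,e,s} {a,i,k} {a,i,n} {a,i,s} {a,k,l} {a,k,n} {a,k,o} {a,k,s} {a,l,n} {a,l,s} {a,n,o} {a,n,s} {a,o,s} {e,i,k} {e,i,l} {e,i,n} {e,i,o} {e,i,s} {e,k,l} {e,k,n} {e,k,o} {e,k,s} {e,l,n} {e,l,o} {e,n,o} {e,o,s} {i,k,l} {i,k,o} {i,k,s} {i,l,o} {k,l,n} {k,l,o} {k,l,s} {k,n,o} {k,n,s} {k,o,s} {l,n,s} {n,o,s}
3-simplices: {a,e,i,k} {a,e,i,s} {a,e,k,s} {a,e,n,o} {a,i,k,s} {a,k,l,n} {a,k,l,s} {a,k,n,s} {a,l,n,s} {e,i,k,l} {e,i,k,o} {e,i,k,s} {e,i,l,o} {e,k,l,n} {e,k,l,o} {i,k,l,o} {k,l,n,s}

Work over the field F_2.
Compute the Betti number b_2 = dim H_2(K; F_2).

n_0=9 n_1=33 n_2=42 n_3=17  [Z2]
∂1: piv[ae,ai,aj,ak,al,an,ao,as] rk=8  ker:ei,ek,el,en,eo,es,ik,il,in,io,is,jk,jl,jn,js,kl,kn,ko,ks,ln,lo,ls,no,ns,os
∂2: piv[aei,aek,aen,aeo,aes,aik,ain,ais,akl,akn,ako,aks,aln,als,ano,ans,aos,eil,eio,ekl,elo] rk=21  ker:eik,ein,eis,ekn,eko,eks,eln,eno,eos,ikl,iko,iks,ilo,kln,klo,kls,kno,kns,kos,lns,nos
∂3: piv[aeik,aeis,aeks,aeno,aiks,akln,akls,akns,alns,eikl,eiko,eilo,ekln,eklo] rk=14  ker:eiks,iklo,klns
b_2=(42−21)−14=7

b_2=7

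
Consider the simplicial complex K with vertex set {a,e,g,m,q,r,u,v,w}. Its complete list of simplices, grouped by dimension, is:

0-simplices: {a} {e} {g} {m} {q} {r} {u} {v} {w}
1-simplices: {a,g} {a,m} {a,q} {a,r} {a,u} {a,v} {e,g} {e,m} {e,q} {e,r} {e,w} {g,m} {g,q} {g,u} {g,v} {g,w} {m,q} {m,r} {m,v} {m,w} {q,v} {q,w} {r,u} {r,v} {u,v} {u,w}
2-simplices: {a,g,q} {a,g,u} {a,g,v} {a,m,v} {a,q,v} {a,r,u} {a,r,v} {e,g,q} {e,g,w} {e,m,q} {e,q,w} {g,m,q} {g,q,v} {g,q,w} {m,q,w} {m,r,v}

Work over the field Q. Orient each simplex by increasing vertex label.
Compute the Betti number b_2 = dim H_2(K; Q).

n_0=9 n_1=26 n_2=16  [Q]
∂1: piv[ag,am,aq,ar,au,av,eg,ew] rk=8  ker:em,eq,er,gm,gq,gu,gv,gw,mq,mr,mv,mw,qv,qw,ru,rv,uv,uw
∂2: piv[agq,agu,agv,amv,aqv,aru,arv,egq,egw,emq,eqw,gmq,mqw,mrv] rk=14  ker:gqv,gqw
b_2=(16−14)−0=2

b_2=2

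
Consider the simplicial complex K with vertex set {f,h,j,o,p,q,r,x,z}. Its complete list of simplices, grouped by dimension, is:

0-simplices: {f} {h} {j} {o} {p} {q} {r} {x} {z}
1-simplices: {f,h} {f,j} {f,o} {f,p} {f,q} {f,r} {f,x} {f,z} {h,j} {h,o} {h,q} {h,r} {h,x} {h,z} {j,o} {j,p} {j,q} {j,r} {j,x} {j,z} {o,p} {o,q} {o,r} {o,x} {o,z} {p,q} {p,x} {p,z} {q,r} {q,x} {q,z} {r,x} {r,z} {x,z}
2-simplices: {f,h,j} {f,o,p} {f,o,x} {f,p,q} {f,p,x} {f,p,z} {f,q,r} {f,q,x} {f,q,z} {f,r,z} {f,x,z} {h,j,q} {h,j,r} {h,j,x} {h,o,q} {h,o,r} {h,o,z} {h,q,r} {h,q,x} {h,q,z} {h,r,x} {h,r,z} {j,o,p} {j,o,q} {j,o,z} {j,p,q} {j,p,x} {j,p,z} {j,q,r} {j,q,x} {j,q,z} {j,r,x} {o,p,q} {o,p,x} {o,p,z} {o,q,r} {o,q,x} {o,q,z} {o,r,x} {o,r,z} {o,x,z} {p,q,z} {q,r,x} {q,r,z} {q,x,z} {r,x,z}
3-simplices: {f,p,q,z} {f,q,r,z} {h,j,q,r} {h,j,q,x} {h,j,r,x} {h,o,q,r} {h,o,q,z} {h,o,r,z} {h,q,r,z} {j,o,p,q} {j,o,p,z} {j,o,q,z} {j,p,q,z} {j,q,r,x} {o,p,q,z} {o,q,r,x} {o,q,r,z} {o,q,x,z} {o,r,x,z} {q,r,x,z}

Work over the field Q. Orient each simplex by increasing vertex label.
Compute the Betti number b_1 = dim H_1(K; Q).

b_1=1

n_0=9 n_1=34 n_2=46 n_3=20  [Q]
∂1: piv[fh,fj,fo,fp,fq,fr,fx,fz] rk=8  ker:hj,ho,hq,hr,hx,hz,jo,jp,jq,jr,jx,jz,op,oq,or,ox,oz,pq,px,pz,qr,qx,qz,rx,rz,xz
∂2: piv[fhj,fop,fox,fpq,fpx,fpz,fqr,fqx,fqz,frz,fxz,hjq,hjr,hjx,hoq,hor,hoz,hqr,hqx,hqz,hrx,jop,joq,joz,jpq] rk=25  ker:hrz,jpx,jpz,jqr,jqx,jqz,jrx,opq,opx,opz,oqr,oqx,oqz,orx,orz,oxz,pqz,qrx,qrz,qxz,rxz
∂3: piv[fpqz,fqrz,hjqr,hjqx,hjrx,hoqr,hoqz,horz,hqrz,jopq,jopz,joqz,jpqz,jqrx,oqrx,oqxz,orxz] rk=17  ker:opqz,oqrz,qrxz
b_1=(34−8)−25=1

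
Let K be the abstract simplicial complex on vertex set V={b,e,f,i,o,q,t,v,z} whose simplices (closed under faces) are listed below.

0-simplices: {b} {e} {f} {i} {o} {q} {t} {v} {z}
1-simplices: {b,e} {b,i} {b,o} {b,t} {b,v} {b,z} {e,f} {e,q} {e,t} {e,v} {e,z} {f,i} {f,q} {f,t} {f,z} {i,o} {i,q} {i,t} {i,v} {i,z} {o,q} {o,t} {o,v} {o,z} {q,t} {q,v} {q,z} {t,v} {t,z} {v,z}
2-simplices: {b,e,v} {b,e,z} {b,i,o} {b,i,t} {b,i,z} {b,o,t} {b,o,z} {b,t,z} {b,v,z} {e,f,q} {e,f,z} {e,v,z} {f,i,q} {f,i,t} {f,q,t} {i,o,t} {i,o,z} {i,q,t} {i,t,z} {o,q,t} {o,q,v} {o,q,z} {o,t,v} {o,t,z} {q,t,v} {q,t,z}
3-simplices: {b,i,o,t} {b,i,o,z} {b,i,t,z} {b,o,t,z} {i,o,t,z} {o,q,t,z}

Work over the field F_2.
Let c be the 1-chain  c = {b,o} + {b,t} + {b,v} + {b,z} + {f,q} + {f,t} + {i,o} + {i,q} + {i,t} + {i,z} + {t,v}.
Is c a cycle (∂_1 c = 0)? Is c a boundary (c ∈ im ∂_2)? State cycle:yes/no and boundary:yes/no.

n_0=9 n_1=30 n_2=26 n_3=6  [Z2]
∂1: piv[be,bi,bo,bt,bv,bz,ef,eq] rk=8  ker:et,ev,ez,fi,fq,ft,fz,io,iq,it,iv,iz,oq,ot,ov,oz,qt,qv,qz,tv,tz,vz
∂2: piv[bev,bez,bio,bit,biz,bot,boz,btz,bvz,efq,efz,fiq,fit,fqt,oqt,oqv,oqz,otv] rk=18  ker:evz,iot,ioz,iqt,itz,otz,qtv,qtz
∂3: piv[biot,bioz,bitz,botz,oqtz] rk=5  ker:iotz
∂1c = 0
c vs im∂2: residual ≠ 0 ⇒ not boundary

cycle:yes boundary:no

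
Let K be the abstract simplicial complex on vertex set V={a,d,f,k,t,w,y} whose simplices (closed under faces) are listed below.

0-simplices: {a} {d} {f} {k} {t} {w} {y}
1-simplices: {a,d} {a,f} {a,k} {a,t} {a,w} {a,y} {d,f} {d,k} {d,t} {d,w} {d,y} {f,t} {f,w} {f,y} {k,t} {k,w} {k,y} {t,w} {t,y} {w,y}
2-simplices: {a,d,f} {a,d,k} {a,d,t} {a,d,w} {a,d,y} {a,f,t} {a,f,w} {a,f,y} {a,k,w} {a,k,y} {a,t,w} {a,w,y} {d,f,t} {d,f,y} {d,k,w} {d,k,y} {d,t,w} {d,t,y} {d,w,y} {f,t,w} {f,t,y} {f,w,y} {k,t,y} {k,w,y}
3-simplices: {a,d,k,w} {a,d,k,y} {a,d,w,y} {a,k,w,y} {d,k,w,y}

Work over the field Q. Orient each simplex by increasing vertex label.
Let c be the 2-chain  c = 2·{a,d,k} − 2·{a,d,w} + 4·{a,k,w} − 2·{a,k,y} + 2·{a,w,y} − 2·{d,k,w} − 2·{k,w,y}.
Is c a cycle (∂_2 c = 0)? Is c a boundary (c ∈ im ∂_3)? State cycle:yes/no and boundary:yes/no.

n_0=7 n_1=20 n_2=24 n_3=5  [Q]
∂1: piv[ad,af,ak,at,aw,ay] rk=6  ker:df,dk,dt,dw,dy,ft,fw,fy,kt,kw,ky,tw,ty,wy
∂2: piv[adf,adk,adt,adw,ady,aft,afw,afy,akw,aky,atw,awy,dty,kty] rk=14  ker:dft,dfy,dkw,dky,dtw,dwy,ftw,fty,fwy,kwy
∂3: piv[adkw,adky,adwy,akwy] rk=4  ker:dkwy
∂2c = 0
c vs im∂3: reduces to 0 ⇒ boundary

cycle:yes boundary:yes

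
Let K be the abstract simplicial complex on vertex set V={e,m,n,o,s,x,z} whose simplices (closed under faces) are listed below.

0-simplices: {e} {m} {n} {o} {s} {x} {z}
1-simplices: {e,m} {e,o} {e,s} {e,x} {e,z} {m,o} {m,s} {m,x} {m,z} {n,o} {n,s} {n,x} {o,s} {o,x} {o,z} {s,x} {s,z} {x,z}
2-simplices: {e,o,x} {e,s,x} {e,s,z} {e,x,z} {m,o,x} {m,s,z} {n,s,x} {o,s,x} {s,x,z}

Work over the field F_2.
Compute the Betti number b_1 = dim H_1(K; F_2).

n_0=7 n_1=18 n_2=9  [Z2]
∂1: piv[em,eo,es,ex,ez,no] rk=6  ker:mo,ms,mx,mz,ns,nx,os,ox,oz,sx,sz,xz
∂2: piv[eox,esx,esz,exz,mox,msz,nsx,osx] rk=8  ker:sxz
b_1=(18−6)−8=4

b_1=4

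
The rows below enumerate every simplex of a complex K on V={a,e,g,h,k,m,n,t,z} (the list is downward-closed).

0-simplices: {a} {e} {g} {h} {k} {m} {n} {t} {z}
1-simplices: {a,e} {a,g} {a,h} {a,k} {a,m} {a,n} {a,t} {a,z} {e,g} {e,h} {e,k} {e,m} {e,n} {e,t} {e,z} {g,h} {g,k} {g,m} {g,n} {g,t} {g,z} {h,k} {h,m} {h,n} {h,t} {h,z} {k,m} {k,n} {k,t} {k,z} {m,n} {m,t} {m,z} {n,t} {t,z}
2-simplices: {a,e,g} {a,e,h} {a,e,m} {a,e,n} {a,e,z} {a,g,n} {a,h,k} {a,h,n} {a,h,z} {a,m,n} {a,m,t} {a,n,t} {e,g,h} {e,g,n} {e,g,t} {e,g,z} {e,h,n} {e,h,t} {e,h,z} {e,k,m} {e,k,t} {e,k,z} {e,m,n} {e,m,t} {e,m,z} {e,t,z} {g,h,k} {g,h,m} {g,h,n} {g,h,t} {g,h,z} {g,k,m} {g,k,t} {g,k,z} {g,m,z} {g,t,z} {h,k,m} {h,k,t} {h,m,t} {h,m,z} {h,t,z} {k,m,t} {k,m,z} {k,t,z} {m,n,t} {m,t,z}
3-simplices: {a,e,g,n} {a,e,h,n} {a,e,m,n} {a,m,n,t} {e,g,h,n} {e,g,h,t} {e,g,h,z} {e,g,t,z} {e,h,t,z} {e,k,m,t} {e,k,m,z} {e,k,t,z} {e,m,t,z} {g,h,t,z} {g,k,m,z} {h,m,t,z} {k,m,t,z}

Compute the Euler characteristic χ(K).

n_0=9 n_1=35 n_2=46 n_3=17
χ=+9−35+46−17=3

χ(K)=3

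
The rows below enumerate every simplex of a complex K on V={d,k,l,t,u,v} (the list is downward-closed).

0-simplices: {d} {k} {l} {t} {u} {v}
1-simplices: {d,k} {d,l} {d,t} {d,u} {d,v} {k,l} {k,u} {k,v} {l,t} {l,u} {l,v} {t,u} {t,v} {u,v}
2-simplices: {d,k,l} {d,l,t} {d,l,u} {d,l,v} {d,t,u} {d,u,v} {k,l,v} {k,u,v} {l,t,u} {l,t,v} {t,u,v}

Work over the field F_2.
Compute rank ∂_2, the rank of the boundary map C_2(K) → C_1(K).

rank∂_2=9

n_0=6 n_1=14 n_2=11  [Z2]
∂1: piv[dk,dl,dt,du,dv] rk=5  ker:kl,ku,kv,lt,lu,lv,tu,tv,uv
∂2: piv[dkl,dlt,dlu,dlv,dtu,duv,klv,kuv,ltv] rk=9  ker:ltu,tuv
rk∂_2=9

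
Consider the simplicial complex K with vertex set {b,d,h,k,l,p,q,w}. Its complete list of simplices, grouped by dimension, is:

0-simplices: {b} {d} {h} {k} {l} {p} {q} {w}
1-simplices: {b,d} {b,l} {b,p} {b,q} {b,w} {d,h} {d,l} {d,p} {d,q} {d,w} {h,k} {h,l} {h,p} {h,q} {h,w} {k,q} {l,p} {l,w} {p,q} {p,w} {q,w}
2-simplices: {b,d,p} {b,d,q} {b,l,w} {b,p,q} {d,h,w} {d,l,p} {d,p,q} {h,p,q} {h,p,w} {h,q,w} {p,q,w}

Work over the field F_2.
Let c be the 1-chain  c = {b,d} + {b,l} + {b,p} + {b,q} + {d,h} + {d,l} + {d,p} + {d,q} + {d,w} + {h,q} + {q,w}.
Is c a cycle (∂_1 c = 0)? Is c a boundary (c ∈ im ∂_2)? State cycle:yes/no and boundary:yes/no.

cycle:yes boundary:no

n_0=8 n_1=21 n_2=11  [Z2]
∂1: piv[bd,bl,bp,bq,bw,dh,hk] rk=7  ker:dl,dp,dq,dw,hl,hp,hq,hw,kq,lp,lw,pq,pw,qw
∂2: piv[bdp,bdq,blw,bpq,dhw,dlp,hpq,hpw,hqw] rk=9  ker:dpq,pqw
∂1c = 0
c vs im∂2: residual ≠ 0 ⇒ not boundary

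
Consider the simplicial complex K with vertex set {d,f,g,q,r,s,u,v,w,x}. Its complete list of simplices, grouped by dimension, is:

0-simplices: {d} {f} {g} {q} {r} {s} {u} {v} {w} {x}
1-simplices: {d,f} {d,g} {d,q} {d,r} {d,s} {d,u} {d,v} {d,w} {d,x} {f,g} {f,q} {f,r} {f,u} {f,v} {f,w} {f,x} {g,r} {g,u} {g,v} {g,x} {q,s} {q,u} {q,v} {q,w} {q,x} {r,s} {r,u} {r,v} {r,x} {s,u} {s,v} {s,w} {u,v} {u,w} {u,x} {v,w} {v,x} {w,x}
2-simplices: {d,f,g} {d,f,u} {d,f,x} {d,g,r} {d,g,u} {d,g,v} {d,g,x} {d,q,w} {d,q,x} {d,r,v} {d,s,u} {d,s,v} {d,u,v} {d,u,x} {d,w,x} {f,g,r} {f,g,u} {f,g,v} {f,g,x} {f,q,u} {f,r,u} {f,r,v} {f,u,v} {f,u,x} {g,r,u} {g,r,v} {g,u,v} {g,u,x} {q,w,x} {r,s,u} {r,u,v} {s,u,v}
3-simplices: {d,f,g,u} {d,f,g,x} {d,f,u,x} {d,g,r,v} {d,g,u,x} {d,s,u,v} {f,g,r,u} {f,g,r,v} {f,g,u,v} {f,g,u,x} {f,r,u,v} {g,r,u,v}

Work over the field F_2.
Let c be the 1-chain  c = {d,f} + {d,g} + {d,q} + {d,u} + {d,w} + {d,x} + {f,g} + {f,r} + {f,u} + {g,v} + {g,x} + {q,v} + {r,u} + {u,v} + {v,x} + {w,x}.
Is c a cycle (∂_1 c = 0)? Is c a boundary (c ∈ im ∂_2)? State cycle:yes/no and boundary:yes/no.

n_0=10 n_1=38 n_2=32 n_3=12  [Z2]
∂1: piv[df,dg,dq,dr,ds,du,dv,dw,dx] rk=9  ker:fg,fq,fr,fu,fv,fw,fx,gr,gu,gv,gx,qs,qu,qv,qw,qx,rs,ru,rv,rx,su,sv,sw,uv,uw,ux,vw,vx,wx
∂2: piv[dfg,dfu,dfx,dgr,dgu,dgv,dgx,dqw,dqx,drv,dsu,dsv,duv,dux,dwx,fgr,fgv,fqu,fru,rsu] rk=20  ker:fgu,fgx,frv,fuv,fux,gru,grv,guv,gux,qwx,ruv,suv
∂3: piv[dfgu,dfgx,dfux,dgrv,dgux,dsuv,fgru,fgrv,fguv,fruv] rk=10  ker:fgux,gruv
∂1c = 0
c vs im∂2: residual ≠ 0 ⇒ not boundary

cycle:yes boundary:no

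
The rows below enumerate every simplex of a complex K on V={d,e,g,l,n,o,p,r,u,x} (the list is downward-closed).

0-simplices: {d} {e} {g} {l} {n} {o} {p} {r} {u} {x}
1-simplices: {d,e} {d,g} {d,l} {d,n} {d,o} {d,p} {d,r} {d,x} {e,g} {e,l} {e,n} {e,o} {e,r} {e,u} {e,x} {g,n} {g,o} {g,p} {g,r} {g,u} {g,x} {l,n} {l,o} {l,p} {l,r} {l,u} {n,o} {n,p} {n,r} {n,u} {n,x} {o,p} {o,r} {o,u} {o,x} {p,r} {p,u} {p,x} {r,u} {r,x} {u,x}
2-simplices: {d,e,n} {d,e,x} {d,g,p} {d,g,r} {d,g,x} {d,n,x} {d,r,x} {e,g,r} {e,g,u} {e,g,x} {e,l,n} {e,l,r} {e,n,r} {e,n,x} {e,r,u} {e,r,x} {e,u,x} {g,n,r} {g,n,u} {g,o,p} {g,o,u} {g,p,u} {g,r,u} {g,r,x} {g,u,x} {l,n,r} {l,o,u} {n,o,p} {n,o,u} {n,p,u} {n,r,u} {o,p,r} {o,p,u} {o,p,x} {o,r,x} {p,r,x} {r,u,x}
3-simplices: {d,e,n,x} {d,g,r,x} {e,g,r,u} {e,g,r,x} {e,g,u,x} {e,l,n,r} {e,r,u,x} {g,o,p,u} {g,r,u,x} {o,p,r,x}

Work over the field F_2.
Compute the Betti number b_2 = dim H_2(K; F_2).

b_2=2

n_0=10 n_1=41 n_2=37 n_3=10  [Z2]
∂1: piv[de,dg,dl,dn,do,dp,dr,dx,eu] rk=9  ker:eg,el,en,eo,er,ex,gn,go,gp,gr,gu,gx,ln,lo,lp,lr,lu,no,np,nr,nu,nx,op,or,ou,ox,pr,pu,px,ru,rx,ux
∂2: piv[den,dex,dgp,dgr,dgx,dnx,drx,egr,egu,egx,eln,elr,enr,eru,eux,gnr,gnu,gop,gou,gpu,lou,nop,nou,opr,opx,orx] rk=26  ker:enx,erx,gru,grx,gux,lnr,npu,nru,opu,prx,rux
∂3: piv[denx,dgrx,egru,egrx,egux,elnr,erux,gopu,oprx] rk=9  ker:grux
b_2=(37−26)−9=2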